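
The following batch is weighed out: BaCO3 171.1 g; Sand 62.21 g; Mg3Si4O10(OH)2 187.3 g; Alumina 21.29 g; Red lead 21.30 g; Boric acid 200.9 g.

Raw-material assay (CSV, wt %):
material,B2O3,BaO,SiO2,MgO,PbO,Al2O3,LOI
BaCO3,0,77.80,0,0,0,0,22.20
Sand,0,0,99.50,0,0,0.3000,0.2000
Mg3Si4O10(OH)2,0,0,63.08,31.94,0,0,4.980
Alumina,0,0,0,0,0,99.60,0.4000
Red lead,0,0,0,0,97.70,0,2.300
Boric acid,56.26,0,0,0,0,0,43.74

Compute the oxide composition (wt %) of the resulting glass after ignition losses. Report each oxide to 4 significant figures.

Glass mass = 528.2 g (batch 664.1 − LOI 135.9).
Composition: B2O3 21.40%, BaO 25.20%, SiO2 34.09%, MgO 11.33%, PbO 3.940%, Al2O3 4.050%

The intermediate values are printed (rounded to 4 significant figures) as written; all arithmetic maintains exact precision at every stage — a single rounding finalizes every reported number; the derived quantities, including the totals, the six compositions, LOI, glass mass, the yield, are re-derived using the weight values on 528.2 g of glass at exact precision exactly as shown in question or answer.
Oxide masses out of the charge:
  B2O3: 200.9·0.5626 = 113.0 g
  BaO: 171.1·0.7780 = 133.1 g
  SiO2: 62.21·0.9950 + 187.3·0.6308 = 180.0 g
  MgO: 187.3·0.3194 = 59.82 g
  PbO: 21.30·0.9770 = 20.81 g
  Al2O3: 62.21·0.003000 + 21.29·0.9960 = 21.39 g
LOI: 171.1·0.2220 + 62.21·0.002000 + 187.3·0.04980 + 21.29·0.004000 + 21.30·0.02300 + 200.9·0.4374 = 135.9 g
Resulting glass, batch − LOI: 664.1 − 135.9 = 528.2 g (equal to the oxide-mass sum)
each oxide over glass, ×100, is wt %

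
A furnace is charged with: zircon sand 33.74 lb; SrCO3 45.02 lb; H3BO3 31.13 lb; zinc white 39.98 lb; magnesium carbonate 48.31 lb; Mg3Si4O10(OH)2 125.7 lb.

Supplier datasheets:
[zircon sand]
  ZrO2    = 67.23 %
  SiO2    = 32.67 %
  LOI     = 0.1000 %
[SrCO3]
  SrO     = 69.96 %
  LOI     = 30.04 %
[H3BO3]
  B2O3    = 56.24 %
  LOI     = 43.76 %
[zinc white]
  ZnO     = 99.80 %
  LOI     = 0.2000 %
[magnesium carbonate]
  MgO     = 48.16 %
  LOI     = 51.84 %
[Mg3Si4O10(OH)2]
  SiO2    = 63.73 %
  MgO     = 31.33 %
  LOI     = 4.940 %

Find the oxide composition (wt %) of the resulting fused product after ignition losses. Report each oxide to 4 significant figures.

Every computation keeps full float precision at all times. Intermediates are shown, rounded to four significant figures, alongside each step; a single rounding completes each reported number — the derived quantities, including yield, the six compositions, the totals, LOI, net glass mass, are computed from the batch weights at 265.4 lb of glass at full precision, exactly as printed in question or answer.
Mass of each oxide from the mix:
  ZrO2: 33.74·0.6723 = 22.68 lb
  ZnO: 39.98·0.9980 = 39.90 lb
  SiO2: 33.74·0.3267 + 125.7·0.6373 = 91.13 lb
  SrO: 45.02·0.6996 = 31.50 lb
  MgO: 48.31·0.4816 + 125.7·0.3133 = 62.65 lb
  B2O3: 31.13·0.5624 = 17.51 lb
LOI: 33.74·0.001000 + 45.02·0.3004 + 31.13·0.4376 + 39.98·0.002000 + 48.31·0.5184 + 125.7·0.04940 = 58.51 lb
Glass mass = batch − LOI = 323.9 − 58.51 = 265.4 lb (= the summed oxide contributions)
wt % = 100 × oxide mass / glass mass

Glass mass = 265.4 lb (batch 323.9 − LOI 58.51).
Composition: ZrO2 8.548%, ZnO 15.04%, SiO2 34.34%, SrO 11.87%, MgO 23.61%, B2O3 6.597%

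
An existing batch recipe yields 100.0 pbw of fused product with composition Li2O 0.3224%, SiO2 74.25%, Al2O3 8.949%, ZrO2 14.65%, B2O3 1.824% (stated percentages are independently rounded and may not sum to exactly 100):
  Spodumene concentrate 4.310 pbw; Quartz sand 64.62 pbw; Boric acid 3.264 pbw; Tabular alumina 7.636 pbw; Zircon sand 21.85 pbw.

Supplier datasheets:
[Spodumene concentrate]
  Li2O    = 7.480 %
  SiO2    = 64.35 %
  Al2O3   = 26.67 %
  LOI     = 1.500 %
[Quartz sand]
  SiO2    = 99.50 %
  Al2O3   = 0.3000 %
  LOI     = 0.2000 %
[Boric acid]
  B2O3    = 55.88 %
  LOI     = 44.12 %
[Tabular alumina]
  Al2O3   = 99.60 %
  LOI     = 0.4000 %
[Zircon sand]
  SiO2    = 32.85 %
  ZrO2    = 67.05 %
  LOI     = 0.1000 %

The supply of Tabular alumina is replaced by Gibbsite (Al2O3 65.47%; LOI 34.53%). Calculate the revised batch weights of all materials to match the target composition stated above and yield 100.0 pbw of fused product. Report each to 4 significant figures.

Revised batch per 100.0 pbw fused product:
  Spodumene concentrate: 4.310 pbw
  Quartz sand: 64.62 pbw
  Boric acid: 3.264 pbw
  Gibbsite: 11.62 pbw
  Zircon sand: 21.85 pbw
Total batch = 105.7 pbw; LOI loss = 5.668 pbw

Working values appear (rounded to four significant figures) within the worked lines. Each numeric step maintains full precision through every step — each reported value carries a single rounding. The derived quantities (five oxide percentages, glass mass, ignition loss, yield, totals) are rebuilt at full precision from the weighed amounts at 100.0 pbw of glass, as quoted within the question or the answer.
Target masses of each oxide per 100.0 pbw fused product:
  Li2O: 0.3224% × 100.0 = 0.3224 pbw
  SiO2: 74.25% × 100.0 = 74.25 pbw
  Al2O3: 8.949% × 100.0 = 8.949 pbw
  ZrO2: 14.65% × 100.0 = 14.65 pbw
  B2O3: 1.824% × 100.0 = 1.824 pbw
Balance tally, oxide-wise, using the reported weights, under the basis named above (summed amounts equal target values modulo rounding of the values):
  Li2O: 4.310·0.07480 = 0.3224 pbw (target 0.3224 pbw)
  SiO2: 4.310·0.6435 + 64.62·0.9950 + 21.85·0.3285 = 74.25 pbw (target 74.25 pbw)
  Al2O3: 4.310·0.2667 + 64.62·0.003000 + 11.62·0.6547 = 8.951 pbw (target 8.949 pbw)
  ZrO2: 21.85·0.6705 = 14.65 pbw (target 14.65 pbw)
  B2O3: 3.264·0.5588 = 1.824 pbw (target 1.824 pbw)
Consistency of the glass mass: total charge less LOI = 100.0 pbw (the targets, summed, come to 100.0 pbw; versus the stated basis of 100.0 pbw — gaps are rounding artifacts).
Adding the batch up: Σ batch = 105.7 pbw; ignition loss, Σ(batch × LOI) = 5.668 pbw; yield = glass ÷ total batch = 94.64%.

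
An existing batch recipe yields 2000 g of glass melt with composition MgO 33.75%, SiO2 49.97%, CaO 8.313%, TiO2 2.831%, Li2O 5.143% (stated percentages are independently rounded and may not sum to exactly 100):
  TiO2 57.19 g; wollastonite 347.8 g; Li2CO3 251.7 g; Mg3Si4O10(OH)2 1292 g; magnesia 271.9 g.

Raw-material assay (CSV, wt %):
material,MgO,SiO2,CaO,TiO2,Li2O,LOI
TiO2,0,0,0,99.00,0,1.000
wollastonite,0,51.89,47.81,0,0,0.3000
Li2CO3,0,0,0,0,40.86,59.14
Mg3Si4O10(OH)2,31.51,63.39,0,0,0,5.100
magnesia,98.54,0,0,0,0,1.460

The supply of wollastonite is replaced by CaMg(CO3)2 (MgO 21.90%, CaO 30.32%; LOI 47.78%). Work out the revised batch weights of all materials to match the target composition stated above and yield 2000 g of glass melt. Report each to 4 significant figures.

Revised batch per 2000 g glass melt:
  TiO2: 57.19 g
  CaMg(CO3)2: 548.4 g
  Li2CO3: 251.7 g
  Mg3Si4O10(OH)2: 1577 g
  magnesia: 58.99 g
Total batch = 2493 g; LOI loss = 492.7 g

Working values appear (rounded to 4 significant figures) as written. Every computation maintains full precision from start to finish; exactly one rounding is applied to each reported value. The derived quantities (the five compositions, the yield, totals, ignition loss, glass mass) are carried in exact precision using the weight values at 2000 g of glass exactly as printed in either problem or answer.
Target oxide masses per 2000 g glass melt:
  MgO: 33.75% × 2000 = 675.0 g
  SiO2: 49.97% × 2000 = 999.4 g
  CaO: 8.313% × 2000 = 166.3 g
  TiO2: 2.831% × 2000 = 56.62 g
  Li2O: 5.143% × 2000 = 102.9 g
Sums-versus-targets review given the weights on record, versus the basis set out (sum by sum, the targets are met given rounding of the digits):
  MgO: 548.4·0.2190 + 1577·0.3151 + 58.99·0.9854 = 675.1 g (target 675.0 g)
  SiO2: 1577·0.6339 = 999.7 g (target 999.4 g)
  CaO: 548.4·0.3032 = 166.3 g (target 166.3 g)
  TiO2: 57.19·0.9900 = 56.62 g (target 56.62 g)
  Li2O: 251.7·0.4086 = 102.8 g (target 102.9 g)
Glass-mass closure: whole batch net of LOI = 2001 g (per-oxide target masses sum to 2000 g; stated basis 2000 g — any gap is answer rounding).
Summing the batch: Σ batch = 2493 g; ignition loss, Σ(batch × LOI) = 492.7 g; the yield ratio, glass ÷ batch: 80.24%.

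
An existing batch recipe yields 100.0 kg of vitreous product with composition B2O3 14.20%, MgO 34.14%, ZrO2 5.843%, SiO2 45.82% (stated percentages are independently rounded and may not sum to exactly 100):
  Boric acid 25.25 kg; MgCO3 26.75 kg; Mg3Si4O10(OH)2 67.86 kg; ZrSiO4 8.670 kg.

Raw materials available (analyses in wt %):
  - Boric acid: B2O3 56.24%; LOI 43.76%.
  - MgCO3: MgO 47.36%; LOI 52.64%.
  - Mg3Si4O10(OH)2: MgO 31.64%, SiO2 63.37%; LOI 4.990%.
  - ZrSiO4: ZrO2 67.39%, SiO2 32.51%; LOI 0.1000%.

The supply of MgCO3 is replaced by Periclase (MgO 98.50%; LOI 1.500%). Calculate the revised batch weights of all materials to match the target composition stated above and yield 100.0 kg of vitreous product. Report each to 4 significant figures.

Revised batch per 100.0 kg vitreous product:
  Boric acid: 25.25 kg
  Periclase: 12.86 kg
  Mg3Si4O10(OH)2: 67.86 kg
  ZrSiO4: 8.670 kg
Total batch = 114.6 kg; LOI loss = 14.64 kg

Values along the way appear with 4-significant-figure rounding in the working; each numeric step holds full float precision at each step; a single rounding yields every reported number — derived quantities, which include LOI, the yield, net glass mass, totals, the four compositions, are recomputed in exact precision, as given in the problem or answer text, from the weighed amounts per 100.0 kg of glass.
Target masses of each oxide per 100.0 kg vitreous product:
  B2O3: 14.20% × 100.0 = 14.20 kg
  MgO: 34.14% × 100.0 = 34.14 kg
  ZrO2: 5.843% × 100.0 = 5.843 kg
  SiO2: 45.82% × 100.0 = 45.82 kg
Balance tally, oxide-wise, working from each reported weight, for the quoted basis mass (summed amounts equal target values exact up to rounding of places):
  B2O3: 25.25·0.5624 = 14.20 kg (target 14.20 kg)
  MgO: 12.86·0.9850 + 67.86·0.3164 = 34.14 kg (target 34.14 kg)
  ZrO2: 8.670·0.6739 = 5.843 kg (target 5.843 kg)
  SiO2: 67.86·0.6337 + 8.670·0.3251 = 45.82 kg (target 45.82 kg)
Glass-mass sanity pass: whole batch net of LOI = 100.0 kg (the Σ of target masses is 100.0 kg; versus the stated basis of 100.0 kg — rounding explains the deltas).
Total batch = Σ batch = 114.6 kg; loss to ignition Σ batch·LOI = 14.64 kg; yield, glass over the total, = 87.23%.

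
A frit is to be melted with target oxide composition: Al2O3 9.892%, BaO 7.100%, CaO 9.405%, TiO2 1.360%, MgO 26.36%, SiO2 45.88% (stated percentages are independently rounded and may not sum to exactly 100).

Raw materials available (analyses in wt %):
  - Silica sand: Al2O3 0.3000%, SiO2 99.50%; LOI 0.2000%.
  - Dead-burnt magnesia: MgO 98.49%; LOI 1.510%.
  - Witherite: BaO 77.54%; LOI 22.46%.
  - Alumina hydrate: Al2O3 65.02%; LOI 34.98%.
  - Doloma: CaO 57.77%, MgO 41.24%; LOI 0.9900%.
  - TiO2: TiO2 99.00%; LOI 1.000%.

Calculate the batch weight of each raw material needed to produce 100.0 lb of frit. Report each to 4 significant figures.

Batch per 100.0 lb frit:
  Silica sand: 46.11 lb
  Dead-burnt magnesia: 19.95 lb
  Witherite: 9.157 lb
  Alumina hydrate: 15.00 lb
  Doloma: 16.28 lb
  TiO2: 1.374 lb
Total batch = 107.9 lb; LOI loss = 7.872 lb; yield = 92.70%

Mid-chain values are printed, rounded to four significant figures, in the working; each numeric step keeps full precision from first step to last. Exactly one rounding lands on every reported result; all derived quantities are re-derived using the weight values at 100.0 lb of glass at full float precision (LOI, net glass mass, the totals, six oxide percentages, yield) as they appear in the question or the answer.
Oxide mass targets, per 100.0 lb frit:
  Al2O3: 9.892% × 100.0 = 9.892 lb
  BaO: 7.100% × 100.0 = 7.100 lb
  CaO: 9.405% × 100.0 = 9.405 lb
  TiO2: 1.360% × 100.0 = 1.360 lb
  MgO: 26.36% × 100.0 = 26.36 lb
  SiO2: 45.88% × 100.0 = 45.88 lb
Per-oxide balance check using the reported weights, against the basis in use (summed amounts equal target values within answer rounding):
  Al2O3: 46.11·0.003000 + 15.00·0.6502 = 9.891 lb (target 9.892 lb)
  BaO: 9.157·0.7754 = 7.100 lb (target 7.100 lb)
  CaO: 16.28·0.5777 = 9.405 lb (target 9.405 lb)
  TiO2: 1.374·0.9900 = 1.360 lb (target 1.360 lb)
  MgO: 19.95·0.9849 + 16.28·0.4124 = 26.36 lb (target 26.36 lb)
  SiO2: 46.11·0.9950 = 45.88 lb (target 45.88 lb)
Auditing the glass mass value: batch Σ − ignition loss = 100.0 lb (the Σ of target masses is 100.0 lb; versus the stated basis of 100.0 lb — differing by rounding only).
Summing the batch: Σ batch = 107.9 lb; the LOI term Σ batch·LOI equals 7.872 lb; yield: glass divided by total = 92.70%.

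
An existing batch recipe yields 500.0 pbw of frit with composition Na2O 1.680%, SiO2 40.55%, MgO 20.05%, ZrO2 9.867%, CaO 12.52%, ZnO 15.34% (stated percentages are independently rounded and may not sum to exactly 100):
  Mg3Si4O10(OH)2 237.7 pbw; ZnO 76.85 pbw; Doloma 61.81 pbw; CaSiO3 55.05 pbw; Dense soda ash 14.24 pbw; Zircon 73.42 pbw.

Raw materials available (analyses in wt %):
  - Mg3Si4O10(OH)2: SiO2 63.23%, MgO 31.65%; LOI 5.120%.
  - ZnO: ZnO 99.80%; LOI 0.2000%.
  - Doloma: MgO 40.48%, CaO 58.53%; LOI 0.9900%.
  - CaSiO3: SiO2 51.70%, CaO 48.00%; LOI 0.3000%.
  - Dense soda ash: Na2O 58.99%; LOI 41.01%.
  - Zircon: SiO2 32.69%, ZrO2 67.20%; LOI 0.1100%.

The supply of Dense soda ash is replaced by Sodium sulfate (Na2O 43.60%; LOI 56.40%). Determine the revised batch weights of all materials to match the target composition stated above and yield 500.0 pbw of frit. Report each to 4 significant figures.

Mid-chain values are printed, rounded to four significant figures, across the worked steps; all internal work holds full precision from first step to last. Every reported number carries a single rounding; all derived quantities (totals, yield, six oxide percentages, glass mass, ignition loss) are recomputed from the weighed amounts at 500.0 pbw of glass in full precision precisely as stated by problem or answer.
Oxide mass targets, per 500.0 pbw frit:
  Na2O: 1.680% × 500.0 = 8.400 pbw
  SiO2: 40.55% × 500.0 = 202.8 pbw
  MgO: 20.05% × 500.0 = 100.2 pbw
  ZrO2: 9.867% × 500.0 = 49.34 pbw
  CaO: 12.52% × 500.0 = 62.60 pbw
  ZnO: 15.34% × 500.0 = 76.70 pbw
Balance tally, oxide-wise, applying the batch weights above, versus the basis set out (sums match the target masses given rounding of the digits):
  Na2O: 19.27·0.4360 = 8.402 pbw (target 8.400 pbw)
  SiO2: 237.7·0.6323 + 55.05·0.5170 + 73.42·0.3269 = 202.8 pbw (target 202.8 pbw)
  MgO: 237.7·0.3165 + 61.81·0.4048 = 100.3 pbw (target 100.2 pbw)
  ZrO2: 73.42·0.6720 = 49.34 pbw (target 49.34 pbw)
  CaO: 61.81·0.5853 + 55.05·0.4800 = 62.60 pbw (target 62.60 pbw)
  ZnO: 76.85·0.9980 = 76.70 pbw (target 76.70 pbw)
Glass mass check: Σ batch − LOI loss = 500.0 pbw (the Σ of target masses is 500.0 pbw; with the basis standing at 500.0 pbw — rounding explains the deltas).
Total batch = Σ batch = 524.1 pbw; the LOI term Σ batch·LOI equals 24.05 pbw; yield: glass divided by total = 95.41%.

Revised batch per 500.0 pbw frit:
  Mg3Si4O10(OH)2: 237.7 pbw
  ZnO: 76.85 pbw
  Doloma: 61.81 pbw
  CaSiO3: 55.05 pbw
  Sodium sulfate: 19.27 pbw
  Zircon: 73.42 pbw
Total batch = 524.1 pbw; LOI loss = 24.05 pbw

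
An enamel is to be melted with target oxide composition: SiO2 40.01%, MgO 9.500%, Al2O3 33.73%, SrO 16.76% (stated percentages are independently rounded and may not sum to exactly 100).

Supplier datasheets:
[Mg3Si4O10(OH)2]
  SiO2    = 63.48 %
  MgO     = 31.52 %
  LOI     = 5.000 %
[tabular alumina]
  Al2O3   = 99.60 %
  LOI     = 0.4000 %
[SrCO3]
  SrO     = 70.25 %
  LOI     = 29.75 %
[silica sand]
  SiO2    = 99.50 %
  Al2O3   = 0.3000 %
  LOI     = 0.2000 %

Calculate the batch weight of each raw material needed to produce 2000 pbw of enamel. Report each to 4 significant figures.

Batch per 2000 pbw enamel:
  Mg3Si4O10(OH)2: 602.8 pbw
  tabular alumina: 676.0 pbw
  SrCO3: 477.2 pbw
  silica sand: 419.6 pbw
Total batch = 2176 pbw; LOI loss = 175.7 pbw; yield = 91.93%

Exact precision is kept in all steps. Values along the way are printed, rounded to 4 significant figures, on the page. Each reported result includes exactly one rounding; all derived quantities, which include ignition loss, the yield, glass mass, totals, four oxide percentages, are computed at full precision, exactly as shown in the question or the answer, using the weight values on 2000 pbw of glass.
The oxide mass targets at 2000 pbw enamel:
  SiO2: 40.01% × 2000 = 800.2 pbw
  MgO: 9.500% × 2000 = 190.0 pbw
  Al2O3: 33.73% × 2000 = 674.6 pbw
  SrO: 16.76% × 2000 = 335.2 pbw
A balance pass over the oxides, working from each reported weight, per the basis as stated (summed amounts equal target values once rounding is allowed for):
  SiO2: 602.8·0.6348 + 419.6·0.9950 = 800.2 pbw (target 800.2 pbw)
  MgO: 602.8·0.3152 = 190.0 pbw (target 190.0 pbw)
  Al2O3: 676.0·0.9960 + 419.6·0.003000 = 674.6 pbw (target 674.6 pbw)
  SrO: 477.2·0.7025 = 335.2 pbw (target 335.2 pbw)
Glass-mass sanity pass: Σ batch − LOI loss = 2000 pbw (per-oxide target masses sum to 2000 pbw; basis as stated: 2000 pbw — a pure rounding effect).
Total batch = Σ batch = 2176 pbw; loss to ignition Σ batch·LOI = 175.7 pbw; yield = glass ÷ total batch = 91.93%.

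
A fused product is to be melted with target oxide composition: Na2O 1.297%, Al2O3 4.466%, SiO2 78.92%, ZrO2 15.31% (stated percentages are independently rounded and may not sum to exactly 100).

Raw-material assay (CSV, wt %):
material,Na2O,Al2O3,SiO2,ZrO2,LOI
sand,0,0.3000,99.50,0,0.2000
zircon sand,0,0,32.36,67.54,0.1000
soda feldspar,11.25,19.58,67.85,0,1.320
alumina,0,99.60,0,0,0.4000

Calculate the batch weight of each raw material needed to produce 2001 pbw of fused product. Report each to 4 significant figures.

Batch per 2001 pbw fused product:
  sand: 1282 pbw
  zircon sand: 453.6 pbw
  soda feldspar: 230.7 pbw
  alumina: 40.51 pbw
Total batch = 2007 pbw; LOI loss = 6.225 pbw; yield = 99.69%

Each numeric step runs at exact precision through every step — in-progress results are printed (rounded to 4 significant figures) at each printed step — a single rounding yields each reported figure. The derived quantities, which include four oxide percentages, net glass mass, totals, ignition loss, yield, are re-derived at exact precision, as set out in the question or the answer, from the weighed amounts for 2001 pbw of glass.
Target oxide masses per 2001 pbw fused product:
  Na2O: 1.297% × 2001 = 25.95 pbw
  Al2O3: 4.466% × 2001 = 89.36 pbw
  SiO2: 78.92% × 2001 = 1579 pbw
  ZrO2: 15.31% × 2001 = 306.4 pbw
Balance tally, oxide-wise, applying the batch weights above, under the basis named above (target by target, the sums agree inside rounding margins):
  Na2O: 230.7·0.1125 = 25.95 pbw (target 25.95 pbw)
  Al2O3: 1282·0.003000 + 230.7·0.1958 + 40.51·0.9960 = 89.37 pbw (target 89.36 pbw)
  SiO2: 1282·0.9950 + 453.6·0.3236 + 230.7·0.6785 = 1579 pbw (target 1579 pbw)
  ZrO2: 453.6·0.6754 = 306.4 pbw (target 306.4 pbw)
Mass balance on the glass: batch Σ − ignition loss = 2001 pbw (targets for the oxides total 2001 pbw; basis as stated: 2001 pbw — a pure rounding effect).
Batch total: Σ batch = 2007 pbw; LOI loss = Σ batch·LOI = 6.225 pbw; yield = glass ÷ total batch = 99.69%.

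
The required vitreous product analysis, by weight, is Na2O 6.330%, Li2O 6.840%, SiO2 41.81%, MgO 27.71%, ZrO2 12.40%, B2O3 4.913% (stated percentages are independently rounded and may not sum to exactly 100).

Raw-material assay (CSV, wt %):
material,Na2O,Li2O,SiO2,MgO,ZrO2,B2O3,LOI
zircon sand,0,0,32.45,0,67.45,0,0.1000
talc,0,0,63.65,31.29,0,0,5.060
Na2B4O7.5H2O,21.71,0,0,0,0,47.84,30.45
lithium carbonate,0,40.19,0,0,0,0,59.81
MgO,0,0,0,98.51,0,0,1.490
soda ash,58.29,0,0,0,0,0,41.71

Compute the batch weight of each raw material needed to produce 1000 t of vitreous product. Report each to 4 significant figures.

Values along the way are printed with 4-significant-digit rounding within the worked lines — all arithmetic maintains exact precision all the way through. A single rounding completes every reported result. The derived quantities, including totals, glass mass, ignition loss, six oxide percentages, the yield, are carried using the weight values for 1000 t of glass at exact precision as quoted within either problem or answer.
Target masses of each oxide per 1000 t vitreous product:
  Na2O: 6.330% × 1000 = 63.30 t
  Li2O: 6.840% × 1000 = 68.40 t
  SiO2: 41.81% × 1000 = 418.1 t
  MgO: 27.71% × 1000 = 277.1 t
  ZrO2: 12.40% × 1000 = 124.0 t
  B2O3: 4.913% × 1000 = 49.13 t
Balance tally, oxide-wise, given the weights on record, relative to the basis at hand (oxide sums agree with the targets modulo rounding of the values):
  Na2O: 102.7·0.2171 + 70.35·0.5829 = 63.30 t (target 63.30 t)
  Li2O: 170.2·0.4019 = 68.40 t (target 68.40 t)
  SiO2: 183.8·0.3245 + 563.1·0.6365 = 418.1 t (target 418.1 t)
  MgO: 563.1·0.3129 + 102.4·0.9851 = 277.1 t (target 277.1 t)
  ZrO2: 183.8·0.6745 = 124.0 t (target 124.0 t)
  B2O3: 102.7·0.4784 = 49.13 t (target 49.13 t)
Consistency of the glass mass: whole batch net of LOI = 999.9 t (targets for the oxides total 1000 t; the stated basis being 1000 t — gaps are rounding artifacts).
Total batch = Σ batch = 1193 t; Σ batch·LOI gives LOI loss = 192.6 t; as yield: glass ÷ batch → 83.85%.

Batch per 1000 t vitreous product:
  zircon sand: 183.8 t
  talc: 563.1 t
  Na2B4O7.5H2O: 102.7 t
  lithium carbonate: 170.2 t
  MgO: 102.4 t
  soda ash: 70.35 t
Total batch = 1193 t; LOI loss = 192.6 t; yield = 83.85%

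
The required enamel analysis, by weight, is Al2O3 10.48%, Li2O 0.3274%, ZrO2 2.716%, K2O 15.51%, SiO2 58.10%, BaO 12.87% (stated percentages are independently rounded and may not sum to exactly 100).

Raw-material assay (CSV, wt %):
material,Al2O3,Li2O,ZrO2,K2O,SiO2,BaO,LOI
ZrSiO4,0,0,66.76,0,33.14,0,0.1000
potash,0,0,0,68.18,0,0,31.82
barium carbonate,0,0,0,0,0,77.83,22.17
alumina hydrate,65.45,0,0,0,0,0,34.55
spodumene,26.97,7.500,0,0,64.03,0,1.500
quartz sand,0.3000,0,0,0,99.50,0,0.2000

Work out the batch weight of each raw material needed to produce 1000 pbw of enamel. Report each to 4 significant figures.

In-progress results are displayed (rounded to 4 significant digits) within the worked lines. The whole derivation runs at full precision end to end — every reported number carries a single rounding. All derived quantities (the totals, the yield, ignition loss, six oxide percentages, net glass mass) are re-derived in exact precision from the weighed amounts per 1000 pbw of glass, precisely as stated by problem or answer.
Target oxide masses per 1000 pbw enamel:
  Al2O3: 10.48% × 1000 = 104.8 pbw
  Li2O: 0.3274% × 1000 = 3.274 pbw
  ZrO2: 2.716% × 1000 = 27.16 pbw
  K2O: 15.51% × 1000 = 155.1 pbw
  SiO2: 58.10% × 1000 = 581.0 pbw
  BaO: 12.87% × 1000 = 128.7 pbw
Mass-balance tally per oxide given the weights on record, relative to the basis at hand (sums match the target masses net of answer rounding effects):
  Al2O3: 139.6·0.6545 + 43.65·0.2697 + 542.3·0.003000 = 104.8 pbw (target 104.8 pbw)
  Li2O: 43.65·0.07500 = 3.274 pbw (target 3.274 pbw)
  ZrO2: 40.68·0.6676 = 27.16 pbw (target 27.16 pbw)
  K2O: 227.5·0.6818 = 155.1 pbw (target 155.1 pbw)
  SiO2: 40.68·0.3314 + 43.65·0.6403 + 542.3·0.9950 = 581.0 pbw (target 581.0 pbw)
  BaO: 165.4·0.7783 = 128.7 pbw (target 128.7 pbw)
Consistency of the glass mass: Σ batch − LOI loss = 1000 pbw (per-oxide target masses sum to 1000 pbw; the stated basis being 1000 pbw — a pure rounding effect).
Batch grand total — Σ batch = 1159 pbw; Σ batch·LOI gives LOI loss = 159.1 pbw; as yield: glass ÷ batch → 86.28%.

Batch per 1000 pbw enamel:
  ZrSiO4: 40.68 pbw
  potash: 227.5 pbw
  barium carbonate: 165.4 pbw
  alumina hydrate: 139.6 pbw
  spodumene: 43.65 pbw
  quartz sand: 542.3 pbw
Total batch = 1159 pbw; LOI loss = 159.1 pbw; yield = 86.28%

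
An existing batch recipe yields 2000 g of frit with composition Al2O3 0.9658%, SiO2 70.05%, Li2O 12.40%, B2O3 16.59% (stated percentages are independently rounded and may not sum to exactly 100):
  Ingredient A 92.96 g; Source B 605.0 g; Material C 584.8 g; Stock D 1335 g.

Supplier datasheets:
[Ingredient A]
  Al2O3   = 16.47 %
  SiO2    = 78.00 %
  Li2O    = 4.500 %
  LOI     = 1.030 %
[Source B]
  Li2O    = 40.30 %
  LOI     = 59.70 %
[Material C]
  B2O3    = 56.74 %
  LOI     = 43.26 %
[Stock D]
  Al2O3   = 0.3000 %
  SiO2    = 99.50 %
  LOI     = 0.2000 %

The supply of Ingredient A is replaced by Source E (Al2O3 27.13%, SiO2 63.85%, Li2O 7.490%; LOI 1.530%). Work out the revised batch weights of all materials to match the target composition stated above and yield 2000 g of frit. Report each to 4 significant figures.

Revised batch per 2000 g frit:
  Source E: 56.03 g
  Source B: 605.0 g
  Material C: 584.8 g
  Stock D: 1372 g
Total batch = 2618 g; LOI loss = 617.8 g

In-progress results appear, with 4-significant-figure rounding, across the worked steps; every computation maintains full float precision end to end. Each reported value takes exactly one rounding; the derived quantities (LOI, the four compositions, net glass mass, totals, the yield) are re-derived in exact precision using the weight values on 2000 g of glass precisely as stated by the problem or answer text.
Target oxide masses per 2000 g frit:
  Al2O3: 0.9658% × 2000 = 19.32 g
  SiO2: 70.05% × 2000 = 1401 g
  Li2O: 12.40% × 2000 = 248.0 g
  B2O3: 16.59% × 2000 = 331.8 g
Per-oxide balance check applying the batch weights above, relative to the basis at hand (each sum matches its target mass exact up to rounding of places):
  Al2O3: 56.03·0.2713 + 1372·0.003000 = 19.32 g (target 19.32 g)
  SiO2: 56.03·0.6385 + 1372·0.9950 = 1401 g (target 1401 g)
  Li2O: 56.03·0.07490 + 605.0·0.4030 = 248.0 g (target 248.0 g)
  B2O3: 584.8·0.5674 = 331.8 g (target 331.8 g)
Mass balance on the glass: batch total minus LOI = 2000 g (the Σ of target masses is 2000 g; stated basis 2000 g — a pure rounding effect).
Total batch = Σ batch = 2618 g; LOI removed, Σ of batch·LOI: 617.8 g; yield, glass over the total, = 76.40%.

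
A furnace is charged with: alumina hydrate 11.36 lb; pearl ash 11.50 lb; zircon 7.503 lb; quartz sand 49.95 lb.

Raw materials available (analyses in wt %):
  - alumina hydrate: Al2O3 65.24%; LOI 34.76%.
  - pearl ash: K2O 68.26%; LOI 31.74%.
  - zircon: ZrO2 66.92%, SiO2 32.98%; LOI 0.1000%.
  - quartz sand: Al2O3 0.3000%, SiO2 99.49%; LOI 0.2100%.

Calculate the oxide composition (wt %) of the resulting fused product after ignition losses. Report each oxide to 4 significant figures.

All internal work holds exact precision in every operation — in-progress results are shown (rounded to four significant figures) in the working. Exactly one rounding is applied to every reported number — the derived quantities are recomputed in full precision (four oxide percentages, ignition loss, yield, net glass mass, the totals) from the batch weights on 72.60 lb of glass, precisely as stated by the problem or answer text.
What the batch supplies per oxide:
  Al2O3: 11.36·0.6524 + 49.95·0.003000 = 7.561 lb
  ZrO2: 7.503·0.6692 = 5.021 lb
  K2O: 11.50·0.6826 = 7.850 lb
  SiO2: 7.503·0.3298 + 49.95·0.9949 = 52.17 lb
LOI: 11.36·0.3476 + 11.50·0.3174 + 7.503·0.001000 + 49.95·0.002100 = 7.711 lb
Net of LOI, the glass mass = 80.31 − 7.711 = 72.60 lb (consistent with Σ oxide mass)
wt % = 100 × oxide mass / glass mass

Glass mass = 72.60 lb (batch 80.31 − LOI 7.711).
Composition: Al2O3 10.41%, ZrO2 6.916%, K2O 10.81%, SiO2 71.86%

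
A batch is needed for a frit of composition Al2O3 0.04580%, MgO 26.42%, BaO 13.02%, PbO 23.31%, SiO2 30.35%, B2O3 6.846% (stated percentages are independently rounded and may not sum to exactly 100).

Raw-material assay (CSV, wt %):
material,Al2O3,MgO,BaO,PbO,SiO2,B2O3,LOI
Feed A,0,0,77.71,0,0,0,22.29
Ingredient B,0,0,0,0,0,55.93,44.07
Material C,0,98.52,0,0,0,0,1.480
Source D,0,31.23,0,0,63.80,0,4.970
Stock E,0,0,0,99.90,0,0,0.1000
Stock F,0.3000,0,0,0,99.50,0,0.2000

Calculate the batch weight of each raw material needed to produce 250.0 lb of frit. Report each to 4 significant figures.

Batch per 250.0 lb frit:
  Feed A: 41.89 lb
  Ingredient B: 30.60 lb
  Material C: 48.21 lb
  Source D: 59.40 lb
  Stock E: 58.33 lb
  Stock F: 38.17 lb
Total batch = 276.6 lb; LOI loss = 26.62 lb; yield = 90.37%

Mid-chain values are rounded off to 4 significant digits as shown — the whole derivation keeps exact precision from start to finish. Each reported result takes exactly one rounding. Derived quantities (the six compositions, totals, yield, ignition loss, net glass mass) are recomputed in full precision using the weight values on 250.0 lb of glass, exactly as shown in the problem or the answer.
Oxide mass targets, per 250.0 lb frit:
  Al2O3: 0.04580% × 250.0 = 0.1145 lb
  MgO: 26.42% × 250.0 = 66.05 lb
  BaO: 13.02% × 250.0 = 32.55 lb
  PbO: 23.31% × 250.0 = 58.28 lb
  SiO2: 30.35% × 250.0 = 75.88 lb
  B2O3: 6.846% × 250.0 = 17.11 lb
Mass-balance tally per oxide given the weights on record, on the stated basis (summed amounts equal target values within answer rounding):
  Al2O3: 38.17·0.003000 = 0.1145 lb (target 0.1145 lb)
  MgO: 48.21·0.9852 + 59.40·0.3123 = 66.05 lb (target 66.05 lb)
  BaO: 41.89·0.7771 = 32.55 lb (target 32.55 lb)
  PbO: 58.33·0.9990 = 58.27 lb (target 58.28 lb)
  SiO2: 59.40·0.6380 + 38.17·0.9950 = 75.88 lb (target 75.88 lb)
  B2O3: 30.60·0.5593 = 17.11 lb (target 17.11 lb)
The glass-mass cross-check: total charge less LOI = 250.0 lb (targets for the oxides total 250.0 lb; versus the stated basis of 250.0 lb — differing by rounding only).
Batch grand total — Σ batch = 276.6 lb; ignition loss, Σ(batch × LOI) = 26.62 lb; the yield ratio, glass ÷ batch: 90.37%.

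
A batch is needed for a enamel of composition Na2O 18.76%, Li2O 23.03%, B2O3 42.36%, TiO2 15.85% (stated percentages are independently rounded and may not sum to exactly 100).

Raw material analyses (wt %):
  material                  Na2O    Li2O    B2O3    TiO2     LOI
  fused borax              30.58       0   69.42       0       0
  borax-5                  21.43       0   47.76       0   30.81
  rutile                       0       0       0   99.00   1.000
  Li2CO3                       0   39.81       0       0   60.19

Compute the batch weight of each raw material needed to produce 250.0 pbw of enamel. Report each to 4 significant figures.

The whole derivation runs at full precision at each step; values along the way are displayed rounded to 4 significant digits in the printout — every reported figure includes exactly one rounding. All derived quantities, including net glass mass, the four compositions, totals, yield, ignition loss, are rebuilt from the batch weights on 250.0 pbw of glass at full float precision, exactly as printed in the problem or answer text.
Target oxide masses per 250.0 pbw enamel:
  Na2O: 18.76% × 250.0 = 46.90 pbw
  Li2O: 23.03% × 250.0 = 57.58 pbw
  B2O3: 42.36% × 250.0 = 105.9 pbw
  TiO2: 15.85% × 250.0 = 39.62 pbw
Oxide-by-oxide audit working from each reported weight, per the basis as stated (summed amounts equal target values modulo rounding of the values):
  Na2O: 108.6·0.3058 + 63.95·0.2143 = 46.91 pbw (target 46.90 pbw)
  Li2O: 144.6·0.3981 = 57.57 pbw (target 57.58 pbw)
  B2O3: 108.6·0.6942 + 63.95·0.4776 = 105.9 pbw (target 105.9 pbw)
  TiO2: 40.03·0.9900 = 39.63 pbw (target 39.62 pbw)
Glass-mass sanity pass: total batch − LOI = 250.0 pbw (summing oxide targets gives 250.0 pbw; against the stated basis, 250.0 pbw — deltas are rounding alone).
Batch total: Σ batch = 357.2 pbw; Σ batch·LOI gives LOI loss = 107.1 pbw; the yield ratio, glass ÷ batch: 70.00%.

Batch per 250.0 pbw enamel:
  fused borax: 108.6 pbw
  borax-5: 63.95 pbw
  rutile: 40.03 pbw
  Li2CO3: 144.6 pbw
Total batch = 357.2 pbw; LOI loss = 107.1 pbw; yield = 70.00%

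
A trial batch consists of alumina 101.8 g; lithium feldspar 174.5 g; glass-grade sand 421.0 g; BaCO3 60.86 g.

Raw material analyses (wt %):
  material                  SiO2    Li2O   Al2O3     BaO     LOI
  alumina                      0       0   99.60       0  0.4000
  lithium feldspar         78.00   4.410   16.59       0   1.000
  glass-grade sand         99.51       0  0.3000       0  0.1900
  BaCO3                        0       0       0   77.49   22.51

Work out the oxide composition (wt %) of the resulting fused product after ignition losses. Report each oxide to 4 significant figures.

Mid-chain values are displayed rounded off to 4 significant figures at each printed step; exact precision is kept all the way through — exactly one rounding goes into every reported result — all derived quantities (the totals, four oxide percentages, net glass mass, yield, ignition loss) are re-derived at full precision from the batch weights on 741.5 g of glass as quoted within the problem or answer text.
What the batch supplies per oxide:
  SiO2: 174.5·0.7800 + 421.0·0.9951 = 555.0 g
  Li2O: 174.5·0.04410 = 7.695 g
  Al2O3: 101.8·0.9960 + 174.5·0.1659 + 421.0·0.003000 = 131.6 g
  BaO: 60.86·0.7749 = 47.16 g
LOI: 101.8·0.004000 + 174.5·0.01000 + 421.0·0.001900 + 60.86·0.2251 = 16.65 g
Net of LOI, the glass mass = 758.2 − 16.65 = 741.5 g (matching Σ of the oxides)
wt %: oxide over glass, times 100

Glass mass = 741.5 g (batch 758.2 − LOI 16.65).
Composition: SiO2 74.85%, Li2O 1.038%, Al2O3 17.75%, BaO 6.360%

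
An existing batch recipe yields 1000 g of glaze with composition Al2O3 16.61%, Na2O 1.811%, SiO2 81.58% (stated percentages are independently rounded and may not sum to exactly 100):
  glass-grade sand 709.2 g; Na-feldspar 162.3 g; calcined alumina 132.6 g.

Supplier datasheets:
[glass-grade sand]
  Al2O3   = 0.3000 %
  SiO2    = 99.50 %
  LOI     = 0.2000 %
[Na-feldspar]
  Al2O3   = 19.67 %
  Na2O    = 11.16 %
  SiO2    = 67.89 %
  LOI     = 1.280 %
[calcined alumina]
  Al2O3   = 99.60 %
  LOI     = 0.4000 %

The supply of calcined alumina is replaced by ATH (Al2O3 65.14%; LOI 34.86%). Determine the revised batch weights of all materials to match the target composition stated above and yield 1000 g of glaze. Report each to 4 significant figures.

Revised batch per 1000 g glaze:
  glass-grade sand: 709.2 g
  Na-feldspar: 162.3 g
  ATH: 202.7 g
Total batch = 1074 g; LOI loss = 74.16 g

The intermediate values are rounded to four significant digits as shown; the working math keeps full precision at each step — a single rounding completes every reported figure; all derived quantities, which include net glass mass, the three compositions, totals, ignition loss, the yield, are recomputed in full precision, exactly as printed in the problem or the answer, from the weighed amounts on 1000 g of glass.
Per-oxide target masses for 1000 g glaze:
  Al2O3: 16.61% × 1000 = 166.1 g
  Na2O: 1.811% × 1000 = 18.11 g
  SiO2: 81.58% × 1000 = 815.8 g
Per-oxide balance check given the weights on record, under the basis named above (sum by sum, the targets are met inside rounding margins):
  Al2O3: 709.2·0.003000 + 162.3·0.1967 + 202.7·0.6514 = 166.1 g (target 166.1 g)
  Na2O: 162.3·0.1116 = 18.11 g (target 18.11 g)
  SiO2: 709.2·0.9950 + 162.3·0.6789 = 815.8 g (target 815.8 g)
Glass-mass bookkeeping: batch Σ − ignition loss = 1000 g (per-oxide target masses sum to 1000 g; against the stated basis, 1000 g — a pure rounding effect).
Batch grand total — Σ batch = 1074 g; the LOI term Σ batch·LOI equals 74.16 g; yield, glass over the total, = 93.10%.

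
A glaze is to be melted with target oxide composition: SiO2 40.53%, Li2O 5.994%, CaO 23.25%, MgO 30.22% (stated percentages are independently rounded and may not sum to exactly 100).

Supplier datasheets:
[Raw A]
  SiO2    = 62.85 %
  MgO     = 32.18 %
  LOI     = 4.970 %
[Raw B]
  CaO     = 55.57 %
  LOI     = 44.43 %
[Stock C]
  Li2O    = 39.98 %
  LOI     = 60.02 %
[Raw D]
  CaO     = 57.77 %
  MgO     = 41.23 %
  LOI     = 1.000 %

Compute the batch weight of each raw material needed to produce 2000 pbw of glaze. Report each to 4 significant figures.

Batch per 2000 pbw glaze:
  Raw A: 1290 pbw
  Raw B: 359.3 pbw
  Stock C: 299.8 pbw
  Raw D: 459.3 pbw
Total batch = 2408 pbw; LOI loss = 408.3 pbw; yield = 83.05%

The intermediate values appear, rounded to four significant digits, within the worked lines. The whole derivation holds full float precision in every operation. A single rounding completes each reported value — the derived quantities are recomputed in full precision (the yield, four oxide percentages, totals, glass mass, ignition loss) from the batch weights per 2000 pbw of glass, exactly as printed in question or answer.
Oxide mass targets, per 2000 pbw glaze:
  SiO2: 40.53% × 2000 = 810.6 pbw
  Li2O: 5.994% × 2000 = 119.9 pbw
  CaO: 23.25% × 2000 = 465.0 pbw
  MgO: 30.22% × 2000 = 604.4 pbw
A balance pass over the oxides, given the weights on record, per the basis as stated (every target is met by its sum once rounding is allowed for):
  SiO2: 1290·0.6285 = 810.8 pbw (target 810.6 pbw)
  Li2O: 299.8·0.3998 = 119.9 pbw (target 119.9 pbw)
  CaO: 359.3·0.5557 + 459.3·0.5777 = 465.0 pbw (target 465.0 pbw)
  MgO: 1290·0.3218 + 459.3·0.4123 = 604.5 pbw (target 604.4 pbw)
Mass balance on the glass: batch total minus LOI = 2000 pbw (per-oxide target masses sum to 2000 pbw; with the basis standing at 2000 pbw — gaps are rounding artifacts).
Batch grand total — Σ batch = 2408 pbw; the LOI term Σ batch·LOI equals 408.3 pbw; yield = glass ÷ total batch = 83.05%.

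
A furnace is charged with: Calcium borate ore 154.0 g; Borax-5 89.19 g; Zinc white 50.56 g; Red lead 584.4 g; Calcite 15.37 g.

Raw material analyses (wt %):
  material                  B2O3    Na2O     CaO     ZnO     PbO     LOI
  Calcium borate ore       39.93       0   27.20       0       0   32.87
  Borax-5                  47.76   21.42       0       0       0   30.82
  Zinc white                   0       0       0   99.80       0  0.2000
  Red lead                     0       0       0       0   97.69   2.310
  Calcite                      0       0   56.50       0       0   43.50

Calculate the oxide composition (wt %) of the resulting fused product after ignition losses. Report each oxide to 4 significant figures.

Glass mass = 795.1 g (batch 893.5 − LOI 98.39).
Composition: B2O3 13.09%, Na2O 2.403%, CaO 6.360%, ZnO 6.346%, PbO 71.80%

Mid-chain values are rounded to 4 significant digits when displayed — the whole derivation carries full float precision at every stage — a single rounding finalizes every reported figure — derived quantities (net glass mass, yield, the totals, ignition loss, the five compositions) are carried from the batch weights for 795.1 g of glass in full precision, exactly as shown in the problem or answer text.
Oxide masses out of the charge:
  B2O3: 154.0·0.3993 + 89.19·0.4776 = 104.1 g
  Na2O: 89.19·0.2142 = 19.10 g
  CaO: 154.0·0.2720 + 15.37·0.5650 = 50.57 g
  ZnO: 50.56·0.9980 = 50.46 g
  PbO: 584.4·0.9769 = 570.9 g
LOI: 154.0·0.3287 + 89.19·0.3082 + 50.56·0.002000 + 584.4·0.02310 + 15.37·0.4350 = 98.39 g
Net of LOI, the glass mass = 893.5 − 98.39 = 795.1 g (= the summed oxide contributions)
oxide / glass × 100 gives the wt %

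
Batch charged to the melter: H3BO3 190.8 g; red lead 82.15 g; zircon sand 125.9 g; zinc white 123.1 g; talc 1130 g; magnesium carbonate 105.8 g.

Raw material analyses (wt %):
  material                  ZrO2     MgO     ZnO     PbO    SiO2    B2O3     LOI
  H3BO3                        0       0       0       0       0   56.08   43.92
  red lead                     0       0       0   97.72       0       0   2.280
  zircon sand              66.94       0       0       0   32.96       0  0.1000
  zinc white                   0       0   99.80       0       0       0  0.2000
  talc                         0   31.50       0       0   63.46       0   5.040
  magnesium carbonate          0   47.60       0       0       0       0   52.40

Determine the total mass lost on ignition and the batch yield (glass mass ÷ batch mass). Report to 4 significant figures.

LOI loss = 198.4 g; glass = 1559 g; yield = 88.71%

Mid-chain values are shown, rounded to four significant figures, in the printout — every computation maintains full float precision through every step; a single rounding yields each reported figure. The derived quantities, which include glass mass, the totals, the six compositions, yield, LOI, are computed in exact precision, as they appear in the problem or the answer, starting from the weights per 1559 g of glass.
LOI of each material in turn:
  H3BO3: 190.8 × 0.4392 = 83.80 g
  red lead: 82.15 × 0.02280 = 1.873 g
  zircon sand: 125.9 × 0.001000 = 0.1259 g
  zinc white: 123.1 × 0.002000 = 0.2462 g
  talc: 1130 × 0.05040 = 56.95 g
  magnesium carbonate: 105.8 × 0.5240 = 55.44 g
Total LOI = 198.4 g
Glass = batch − LOI = 1758 − 198.4 = 1559 g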